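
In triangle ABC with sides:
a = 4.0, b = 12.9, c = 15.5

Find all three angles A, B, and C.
Law of cosines for each angle (a² = 16, b² = 166.41, c² = 240.25):
cos(A) = (b² + c² − a²)/(2bc) = (166.41 + 240.25 − 16)/(2·12.9·15.5) = 390.66/399.9 ≈ 0.976894  ⇒  A ≈ 12.3406°
cos(B) = (a² + c² − b²)/(2ac) = (16 + 240.25 − 166.41)/(2·4.0·15.5) = 89.84/124 ≈ 0.724516  ⇒  B ≈ 43.5714°
cos(C) = (a² + b² − c²)/(2ab) = (16 + 166.41 − 240.25)/(2·4.0·12.9) = -57.84/103.2 ≈ -0.560465  ⇒  C ≈ 124.088°
Check: A + B + C ≈ 180°

A = 12.34°, B = 43.57°, C = 124.1°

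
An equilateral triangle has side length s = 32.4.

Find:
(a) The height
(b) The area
(a) The height splits the triangle into two 30-60-90 halves: h = s·√3/2 = 32.4·1.73205/2 ≈ 56.1184/2 ≈ 28.0592
(b) Area = (√3/4)·s² = (√3/4)·32.4² = (√3/4)·1049.76 ≈ 0.433013·1049.76 ≈ 454.559

Height = 28.06, Area = 454.6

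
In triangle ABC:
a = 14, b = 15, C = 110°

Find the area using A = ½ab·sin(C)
A = ½·a·b·sin(C) = ½·14·15·sin(110°)
sin(110°) ≈ 0.939693
A ≈ ½·210·0.939693 = 105·0.939693 ≈ 98.6677

Area = 98.67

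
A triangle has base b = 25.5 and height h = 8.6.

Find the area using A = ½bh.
A = ½·b·h = ½·25.5·8.6 = ½·219.3 = 109.65

Area = 109.65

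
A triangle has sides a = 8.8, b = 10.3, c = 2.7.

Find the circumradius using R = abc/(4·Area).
First find the area with Heron's formula.
s = (8.8 + 10.3 + 2.7)/2 = 10.9
Area = √(s(s−a)(s−b)(s−c)) = √(10.9·2.1·0.6·8.2) ≈ √112.619 ≈ 10.6122
abc = 8.8·10.3·2.7 = 244.728
R = abc/(4·Area) ≈ 244.728/(4·10.6122) = 244.728/42.4488 ≈ 5.76525

R = 5.765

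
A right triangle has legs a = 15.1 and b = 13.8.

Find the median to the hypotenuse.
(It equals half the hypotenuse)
Hypotenuse c = √(a² + b²) = √(228.01 + 190.44) = √418.45 ≈ 20.4561
Median to hypotenuse = c/2 ≈ 20.4561/2 ≈ 10.228

Median = 10.23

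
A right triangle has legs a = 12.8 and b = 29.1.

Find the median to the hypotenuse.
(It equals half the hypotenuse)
Hypotenuse c = √(a² + b²) = √(163.84 + 846.81) = √1010.65 ≈ 31.7907
Median to hypotenuse = c/2 ≈ 31.7907/2 ≈ 15.8954

Median = 15.9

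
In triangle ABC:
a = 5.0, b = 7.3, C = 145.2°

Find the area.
Two sides and the included angle (SAS): A = ½·a·b·sin(C) = ½·5.0·7.3·sin(145.2°)
sin(145.2°) ≈ 0.570714
A ≈ ½·36.5·0.570714 = 18.25·0.570714 ≈ 10.4155

Area = 10.42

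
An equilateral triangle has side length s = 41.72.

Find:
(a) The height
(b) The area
(a) The height splits the triangle into two 30-60-90 halves: h = s·√3/2 = 41.72·1.73205/2 ≈ 72.2612/2 ≈ 36.1306
(b) Area = (√3/4)·s² = (√3/4)·41.72² = (√3/4)·1740.5584 ≈ 0.433013·1740.5584 ≈ 753.684

Height = 36.13, Area = 753.7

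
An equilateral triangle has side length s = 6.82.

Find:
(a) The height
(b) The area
(a) The height splits the triangle into two 30-60-90 halves: h = s·√3/2 = 6.82·1.73205/2 ≈ 11.8126/2 ≈ 5.90629
(b) Area = (√3/4)·s² = (√3/4)·6.82² = (√3/4)·46.5124 ≈ 0.433013·46.5124 ≈ 20.1405

Height = 5.906, Area = 20.14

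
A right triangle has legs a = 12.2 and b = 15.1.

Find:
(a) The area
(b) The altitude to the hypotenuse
(a) The legs are perpendicular, so Area = ½·a·b = ½·12.2·15.1 = ½·184.22 = 92.11
(b) Hypotenuse c = √(a² + b²) = √(148.84 + 228.01) = √376.85 ≈ 19.4126
    Area = ½·c·h_c  ⇒  h_c = 2·Area/c = 184.22/19.4126 ≈ 9.4897

Area = 92.11, h_c = 9.49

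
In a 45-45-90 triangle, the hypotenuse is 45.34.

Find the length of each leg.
In a 45-45-90 triangle hypotenuse = leg·√2, so leg = hypotenuse/√2.
Leg = 45.34/√2 ≈ 45.34/1.41421 ≈ 32.0602

Each leg = 32.06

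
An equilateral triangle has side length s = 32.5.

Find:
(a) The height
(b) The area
(a) The height splits the triangle into two 30-60-90 halves: h = s·√3/2 = 32.5·1.73205/2 ≈ 56.2917/2 ≈ 28.1458
(b) Area = (√3/4)·s² = (√3/4)·32.5² = (√3/4)·1056.25 ≈ 0.433013·1056.25 ≈ 457.37

Height = 28.15, Area = 457.4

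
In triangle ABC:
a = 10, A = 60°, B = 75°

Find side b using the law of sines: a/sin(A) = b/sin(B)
a/sin(A) = b/sin(B)  ⇒  b = a·sin(B)/sin(A) = 10·sin(75°)/sin(60°)
sin(75°) ≈ 0.965926, sin(60°) ≈ 0.866025
b ≈ 10·0.965926/0.866025 ≈ 9.65926/0.866025 ≈ 11.1536

b = 11.15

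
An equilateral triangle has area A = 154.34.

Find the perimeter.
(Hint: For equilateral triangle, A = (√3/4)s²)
A = (√3/4)s²  ⇒  s² = 4A/√3 = 4·154.34/√3 = 617.36/1.73205 ≈ 356.433
s ≈ √356.433 ≈ 18.8794
Perimeter = 3s ≈ 3·18.8794 ≈ 56.6383

Perimeter = 56.64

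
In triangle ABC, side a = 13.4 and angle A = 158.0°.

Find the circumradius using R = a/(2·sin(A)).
R = a/(2·sin(A)) = 13.4/(2·sin(158.0°))
sin(158.0°) ≈ 0.374607
R ≈ 13.4/(2·0.374607) = 13.4/0.749213 ≈ 17.8854

R = 17.89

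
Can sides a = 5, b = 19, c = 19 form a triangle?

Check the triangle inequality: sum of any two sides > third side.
a + b vs c: 5 + 19 = 24 > 19  ✓
a + c vs b: 5 + 19 = 24 > 19  ✓
b + c vs a: 19 + 19 = 38 > 5  ✓

Yes, triangle inequality satisfied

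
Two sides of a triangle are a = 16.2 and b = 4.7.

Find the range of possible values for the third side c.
Triangle inequality: |a − b| < c < a + b
|a − b| = |16.2 − 4.7| = 11.5
a + b = 16.2 + 4.7 = 20.9

11.5 < c < 20.9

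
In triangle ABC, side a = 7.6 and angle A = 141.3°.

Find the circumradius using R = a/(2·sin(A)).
R = a/(2·sin(A)) = 7.6/(2·sin(141.3°))
sin(141.3°) ≈ 0.625243
R ≈ 7.6/(2·0.625243) = 7.6/1.25049 ≈ 6.07764

R = 6.078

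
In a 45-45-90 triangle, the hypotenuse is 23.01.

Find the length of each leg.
In a 45-45-90 triangle hypotenuse = leg·√2, so leg = hypotenuse/√2.
Leg = 23.01/√2 ≈ 23.01/1.41421 ≈ 16.2705

Each leg = 16.27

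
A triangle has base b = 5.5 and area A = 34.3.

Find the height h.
A = ½·b·h  ⇒  h = 2A/b = 2·34.3/5.5 = 68.6/5.5 ≈ 12.4727

h = 12.47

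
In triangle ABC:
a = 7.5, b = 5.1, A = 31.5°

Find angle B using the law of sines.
a/sin(A) = b/sin(B)  ⇒  sin(B) = b·sin(A)/a = 5.1·sin(31.5°)/7.5
sin(31.5°) ≈ 0.522499
sin(B) ≈ 5.1·0.522499/7.5 ≈ 2.66474/7.5 ≈ 0.355299
B = arcsin(0.355299) ≈ 20.8118°
(Since b ≤ a we need B ≤ A, so the obtuse alternative 180° − 20.8118° ≈ 159.188° is rejected.)

B = 20.81°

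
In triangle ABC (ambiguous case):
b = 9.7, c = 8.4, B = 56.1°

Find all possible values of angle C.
b/sin(B) = c/sin(C)  ⇒  sin(C) = c·sin(B)/b = 8.4·sin(56.1°)/9.7
sin(56.1°) ≈ 0.830012
sin(C) ≈ 8.4·0.830012/9.7 ≈ 6.9721/9.7 ≈ 0.718774
Candidate 1: C₁ = arcsin(0.718774) ≈ 45.9533°  →  A = 180° − 56.1° − 45.9533° ≈ 77.9467° > 0, valid
Candidate 2: C₂ = 180° − C₁ ≈ 134.047°  →  A = 180° − 56.1° − 134.047° ≈ -10.1467° ≤ 0, not a valid triangle

C = 45.95° (one solution)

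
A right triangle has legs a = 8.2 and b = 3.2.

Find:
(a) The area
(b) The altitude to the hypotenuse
(a) The legs are perpendicular, so Area = ½·a·b = ½·8.2·3.2 = ½·26.24 = 13.12
(b) Hypotenuse c = √(a² + b²) = √(67.24 + 10.24) = √77.48 ≈ 8.80227
    Area = ½·c·h_c  ⇒  h_c = 2·Area/c = 26.24/8.80227 ≈ 2.98105

Area = 13.12, h_c = 2.981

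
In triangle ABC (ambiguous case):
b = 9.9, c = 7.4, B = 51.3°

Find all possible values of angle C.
b/sin(B) = c/sin(C)  ⇒  sin(C) = c·sin(B)/b = 7.4·sin(51.3°)/9.9
sin(51.3°) ≈ 0.78043
sin(C) ≈ 7.4·0.78043/9.9 ≈ 5.77519/9.9 ≈ 0.583352
Candidate 1: C₁ = arcsin(0.583352) ≈ 35.6867°  →  A = 180° − 51.3° − 35.6867° ≈ 93.0133° > 0, valid
Candidate 2: C₂ = 180° − C₁ ≈ 144.313°  →  A = 180° − 51.3° − 144.313° ≈ -15.6133° ≤ 0, not a valid triangle

C = 35.69° (one solution)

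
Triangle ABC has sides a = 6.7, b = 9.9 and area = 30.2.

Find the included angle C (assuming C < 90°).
Area = ½·a·b·sin(C)  ⇒  sin(C) = 2·Area/(a·b) = 2·30.2/(6.7·9.9) = 60.4/66.33 ≈ 0.910599
C = arcsin(0.910599) ≈ 65.5882° (taking the acute solution since C < 90°)

C = 65.59°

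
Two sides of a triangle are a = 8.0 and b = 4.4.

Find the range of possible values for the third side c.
Triangle inequality: |a − b| < c < a + b
|a − b| = |8.0 − 4.4| = 3.6
a + b = 8.0 + 4.4 = 12.4

3.6 < c < 12.4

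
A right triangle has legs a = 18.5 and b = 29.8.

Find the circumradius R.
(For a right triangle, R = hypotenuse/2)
Hypotenuse c = √(a² + b²) = √(342.25 + 888.04) = √1230.29 ≈ 35.0755
R = c/2 ≈ 35.0755/2 ≈ 17.5377

R = 17.54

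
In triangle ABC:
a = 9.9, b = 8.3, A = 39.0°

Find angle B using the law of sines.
a/sin(A) = b/sin(B)  ⇒  sin(B) = b·sin(A)/a = 8.3·sin(39.0°)/9.9
sin(39.0°) ≈ 0.62932
sin(B) ≈ 8.3·0.62932/9.9 ≈ 5.22336/9.9 ≈ 0.527612
B = arcsin(0.527612) ≈ 31.8443°
(Since b ≤ a we need B ≤ A, so the obtuse alternative 180° − 31.8443° ≈ 148.156° is rejected.)

B = 31.84°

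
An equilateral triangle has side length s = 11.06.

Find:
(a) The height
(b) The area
(a) The height splits the triangle into two 30-60-90 halves: h = s·√3/2 = 11.06·1.73205/2 ≈ 19.1565/2 ≈ 9.57824
(b) Area = (√3/4)·s² = (√3/4)·11.06² = (√3/4)·122.3236 ≈ 0.433013·122.3236 ≈ 52.9677

Height = 9.578, Area = 52.97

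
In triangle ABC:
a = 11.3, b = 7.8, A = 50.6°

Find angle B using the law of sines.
a/sin(A) = b/sin(B)  ⇒  sin(B) = b·sin(A)/a = 7.8·sin(50.6°)/11.3
sin(50.6°) ≈ 0.772734
sin(B) ≈ 7.8·0.772734/11.3 ≈ 6.02732/11.3 ≈ 0.533391
B = arcsin(0.533391) ≈ 32.2349°
(Since b ≤ a we need B ≤ A, so the obtuse alternative 180° − 32.2349° ≈ 147.765° is rejected.)

B = 32.23°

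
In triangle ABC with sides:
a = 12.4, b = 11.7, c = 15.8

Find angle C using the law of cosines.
c² = a² + b² − 2ab·cos(C)  ⇒  cos(C) = (a² + b² − c²)/(2ab)
cos(C) = (12.4² + 11.7² − 15.8²)/(2·12.4·11.7) = (153.76 + 136.89 − 249.64)/290.16 = 41.01/290.16 ≈ 0.141336
C = arccos(0.141336) ≈ 81.8748°

C = 81.87°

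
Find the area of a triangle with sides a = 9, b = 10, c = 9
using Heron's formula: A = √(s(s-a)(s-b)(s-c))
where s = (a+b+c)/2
s = (9 + 10 + 9)/2 = 28/2 = 14
s − a = 5, s − b = 4, s − c = 5
s(s−a)(s−b)(s−c) = 14·5·4·5 = 1400
Area = √1400 ≈ 37.4166

s = 14.0, Area = 37.42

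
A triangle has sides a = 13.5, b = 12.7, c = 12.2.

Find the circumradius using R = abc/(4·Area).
First find the area with Heron's formula.
s = (13.5 + 12.7 + 12.2)/2 = 19.2
Area = √(s(s−a)(s−b)(s−c)) = √(19.2·5.7·6.5·7) ≈ √4979.52 ≈ 70.5657
abc = 13.5·12.7·12.2 = 2091.69
R = abc/(4·Area) ≈ 2091.69/(4·70.5657) = 2091.69/282.263 ≈ 7.41043

R = 7.41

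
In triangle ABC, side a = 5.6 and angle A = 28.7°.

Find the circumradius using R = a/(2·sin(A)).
R = a/(2·sin(A)) = 5.6/(2·sin(28.7°))
sin(28.7°) ≈ 0.480223
R ≈ 5.6/(2·0.480223) = 5.6/0.960447 ≈ 5.83062

R = 5.831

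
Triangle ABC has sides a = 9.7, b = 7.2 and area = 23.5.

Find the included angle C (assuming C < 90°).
Area = ½·a·b·sin(C)  ⇒  sin(C) = 2·Area/(a·b) = 2·23.5/(9.7·7.2) = 47/69.84 ≈ 0.672967
C = arcsin(0.672967) ≈ 42.2965° (taking the acute solution since C < 90°)

C = 42.3°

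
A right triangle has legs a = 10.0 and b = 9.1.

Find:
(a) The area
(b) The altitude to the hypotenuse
(a) The legs are perpendicular, so Area = ½·a·b = ½·10.0·9.1 = ½·91 = 45.5
(b) Hypotenuse c = √(a² + b²) = √(100 + 82.81) = √182.81 ≈ 13.5207
    Area = ½·c·h_c  ⇒  h_c = 2·Area/c = 91/13.5207 ≈ 6.73041

Area = 45.5, h_c = 6.73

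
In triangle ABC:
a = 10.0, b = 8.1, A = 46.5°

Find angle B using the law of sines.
a/sin(A) = b/sin(B)  ⇒  sin(B) = b·sin(A)/a = 8.1·sin(46.5°)/10.0
sin(46.5°) ≈ 0.725374
sin(B) ≈ 8.1·0.725374/10.0 ≈ 5.87553/10.0 ≈ 0.587553
B = arcsin(0.587553) ≈ 35.9836°
(Since b ≤ a we need B ≤ A, so the obtuse alternative 180° − 35.9836° ≈ 144.016° is rejected.)

B = 35.98°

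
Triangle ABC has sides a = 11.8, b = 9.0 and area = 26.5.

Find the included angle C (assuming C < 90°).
Area = ½·a·b·sin(C)  ⇒  sin(C) = 2·Area/(a·b) = 2·26.5/(11.8·9.0) = 53/106.2 ≈ 0.499058
C = arcsin(0.499058) ≈ 29.9377° (taking the acute solution since C < 90°)

C = 29.94°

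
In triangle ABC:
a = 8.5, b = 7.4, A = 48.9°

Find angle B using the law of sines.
a/sin(A) = b/sin(B)  ⇒  sin(B) = b·sin(A)/a = 7.4·sin(48.9°)/8.5
sin(48.9°) ≈ 0.753563
sin(B) ≈ 7.4·0.753563/8.5 ≈ 5.57637/8.5 ≈ 0.656043
B = arcsin(0.656043) ≈ 40.9988°
(Since b ≤ a we need B ≤ A, so the obtuse alternative 180° − 40.9988° ≈ 139.001° is rejected.)

B = 41°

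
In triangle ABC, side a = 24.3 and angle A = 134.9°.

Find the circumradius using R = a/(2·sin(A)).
R = a/(2·sin(A)) = 24.3/(2·sin(134.9°))
sin(134.9°) ≈ 0.70834
R ≈ 24.3/(2·0.70834) = 24.3/1.41668 ≈ 17.1528

R = 17.15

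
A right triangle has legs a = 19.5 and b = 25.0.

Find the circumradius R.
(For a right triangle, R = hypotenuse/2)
Hypotenuse c = √(a² + b²) = √(380.25 + 625) = √1005.25 ≈ 31.7057
R = c/2 ≈ 31.7057/2 ≈ 15.8528

R = 15.85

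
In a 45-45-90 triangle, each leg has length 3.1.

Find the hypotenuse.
In a 45-45-90 triangle the sides are in ratio 1 : 1 : √2, so hypotenuse = leg·√2.
Hypotenuse = 3.1·√2 ≈ 3.1·1.41421 ≈ 4.38406

Hypotenuse = 3.1√2 = 4.384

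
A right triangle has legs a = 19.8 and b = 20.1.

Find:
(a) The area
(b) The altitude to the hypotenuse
(a) The legs are perpendicular, so Area = ½·a·b = ½·19.8·20.1 = ½·397.98 = 198.99
(b) Hypotenuse c = √(a² + b²) = √(392.04 + 404.01) = √796.05 ≈ 28.2144
    Area = ½·c·h_c  ⇒  h_c = 2·Area/c = 397.98/28.2144 ≈ 14.1056

Area = 198.99, h_c = 14.11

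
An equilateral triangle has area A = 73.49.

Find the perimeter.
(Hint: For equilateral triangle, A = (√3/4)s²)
A = (√3/4)s²  ⇒  s² = 4A/√3 = 4·73.49/√3 = 293.96/1.73205 ≈ 169.718
s ≈ √169.718 ≈ 13.0276
Perimeter = 3s ≈ 3·13.0276 ≈ 39.0827

Perimeter = 39.08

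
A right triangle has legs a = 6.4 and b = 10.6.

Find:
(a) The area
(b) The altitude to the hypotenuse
(a) The legs are perpendicular, so Area = ½·a·b = ½·6.4·10.6 = ½·67.84 = 33.92
(b) Hypotenuse c = √(a² + b²) = √(40.96 + 112.36) = √153.32 ≈ 12.3822
    Area = ½·c·h_c  ⇒  h_c = 2·Area/c = 67.84/12.3822 ≈ 5.47881

Area = 33.92, h_c = 5.479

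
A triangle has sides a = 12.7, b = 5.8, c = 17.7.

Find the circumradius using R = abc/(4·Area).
First find the area with Heron's formula.
s = (12.7 + 5.8 + 17.7)/2 = 18.1
Area = √(s(s−a)(s−b)(s−c)) = √(18.1·5.4·12.3·0.4) ≈ √480.881 ≈ 21.929
abc = 12.7·5.8·17.7 = 1303.782
R = abc/(4·Area) ≈ 1303.782/(4·21.929) = 1303.782/87.716 ≈ 14.8637

R = 14.86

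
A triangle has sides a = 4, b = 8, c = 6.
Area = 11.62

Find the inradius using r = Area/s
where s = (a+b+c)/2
s = (4 + 8 + 6)/2 = 18/2 = 9
r = Area/s = 11.62/9 ≈ 1.29111

r = 1.291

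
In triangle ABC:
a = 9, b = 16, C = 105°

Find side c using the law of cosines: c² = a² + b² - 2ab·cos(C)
c² = 9² + 16² − 2·9·16·cos(105°)
cos(105°) ≈ -0.258819
c² ≈ 81 + 256 − 288·(-0.258819) ≈ 337 + 74.5399 ≈ 411.54
c ≈ √411.54 ≈ 20.2864

c = 20.29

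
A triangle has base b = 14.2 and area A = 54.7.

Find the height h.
A = ½·b·h  ⇒  h = 2A/b = 2·54.7/14.2 = 109.4/14.2 ≈ 7.70423

h = 7.704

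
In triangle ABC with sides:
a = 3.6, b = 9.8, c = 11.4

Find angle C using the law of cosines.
c² = a² + b² − 2ab·cos(C)  ⇒  cos(C) = (a² + b² − c²)/(2ab)
cos(C) = (3.6² + 9.8² − 11.4²)/(2·3.6·9.8) = (12.96 + 96.04 − 129.96)/70.56 = -20.96/70.56 ≈ -0.297052
C = arccos(-0.297052) ≈ 107.281°

C = 107.3°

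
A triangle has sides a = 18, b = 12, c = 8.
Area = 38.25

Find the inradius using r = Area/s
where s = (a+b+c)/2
s = (18 + 12 + 8)/2 = 38/2 = 19
r = Area/s = 38.25/19 ≈ 2.01316

r = 2.013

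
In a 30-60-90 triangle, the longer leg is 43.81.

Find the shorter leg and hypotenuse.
In a 30-60-90 triangle the sides are in ratio 1 : √3 : 2, so short leg = long leg/√3 and hypotenuse = 2·(short leg).
Short leg = 43.81/√3 ≈ 43.81/1.73205 ≈ 25.2937
Hypotenuse = 2·25.2937 ≈ 50.5874

Short leg = 25.29, Hypotenuse = 50.59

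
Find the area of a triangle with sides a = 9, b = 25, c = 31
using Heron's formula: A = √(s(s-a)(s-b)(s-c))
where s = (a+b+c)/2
s = (9 + 25 + 31)/2 = 65/2 = 32.5
s − a = 23.5, s − b = 7.5, s − c = 1.5
s(s−a)(s−b)(s−c) = 32.5·23.5·7.5·1.5 = 8592.1875
Area = √8592.1875 ≈ 92.6941

s = 32.5, Area = 92.69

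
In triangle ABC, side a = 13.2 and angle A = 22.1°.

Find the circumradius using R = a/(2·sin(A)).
R = a/(2·sin(A)) = 13.2/(2·sin(22.1°))
sin(22.1°) ≈ 0.376224
R ≈ 13.2/(2·0.376224) = 13.2/0.752449 ≈ 17.5427

R = 17.54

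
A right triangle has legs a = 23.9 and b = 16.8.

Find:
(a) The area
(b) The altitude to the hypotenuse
(a) The legs are perpendicular, so Area = ½·a·b = ½·23.9·16.8 = ½·401.52 = 200.76
(b) Hypotenuse c = √(a² + b²) = √(571.21 + 282.24) = √853.45 ≈ 29.2139
    Area = ½·c·h_c  ⇒  h_c = 2·Area/c = 401.52/29.2139 ≈ 13.7442

Area = 200.76, h_c = 13.74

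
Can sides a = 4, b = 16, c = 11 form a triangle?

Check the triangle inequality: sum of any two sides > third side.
a + b vs c: 4 + 16 = 20 > 11  ✓
a + c vs b: 4 + 11 = 15 ≤ 16  ✗
b + c vs a: 16 + 11 = 27 > 4  ✓

No: 4 + 11 = 15 is not > 16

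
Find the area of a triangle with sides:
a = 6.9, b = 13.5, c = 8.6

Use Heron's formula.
s = (6.9 + 13.5 + 8.6)/2 = 29/2 = 14.5
s − a = 7.6, s − b = 1, s − c = 5.9
s(s−a)(s−b)(s−c) = 14.5·7.6·1·5.9 ≈ 650.18
Area = √650.18 ≈ 25.4986

Area = 25.5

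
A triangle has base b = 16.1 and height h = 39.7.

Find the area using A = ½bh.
A = ½·b·h = ½·16.1·39.7 = ½·639.17 = 319.585

Area = 319.585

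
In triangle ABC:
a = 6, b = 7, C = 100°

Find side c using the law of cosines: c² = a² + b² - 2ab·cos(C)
c² = 6² + 7² − 2·6·7·cos(100°)
cos(100°) ≈ -0.173648
c² ≈ 36 + 49 − 84·(-0.173648) ≈ 85 + 14.5864 ≈ 99.5864
c ≈ √99.5864 ≈ 9.9793

c = 9.979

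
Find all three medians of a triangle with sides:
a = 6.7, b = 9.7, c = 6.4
Median formula: m_a = ½√(2b² + 2c² − a²) (and cyclically). a² = 44.89, b² = 94.09, c² = 40.96.
m_a = ½√(2·94.09 + 2·40.96 − 44.89) = ½√225.21 ≈ ½·15.007 ≈ 7.5035
m_b = ½√(2·44.89 + 2·40.96 − 94.09) = ½√77.61 ≈ ½·8.80965 ≈ 4.40483
m_c = ½√(2·44.89 + 2·94.09 − 40.96) = ½√237 ≈ ½·15.3948 ≈ 7.6974

m_a = 7.503, m_b = 4.405, m_c = 7.697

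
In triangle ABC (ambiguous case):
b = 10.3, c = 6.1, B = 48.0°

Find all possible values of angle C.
b/sin(B) = c/sin(C)  ⇒  sin(C) = c·sin(B)/b = 6.1·sin(48.0°)/10.3
sin(48.0°) ≈ 0.743145
sin(C) ≈ 6.1·0.743145/10.3 ≈ 4.53318/10.3 ≈ 0.440115
Candidate 1: C₁ = arcsin(0.440115) ≈ 26.1112°  →  A = 180° − 48.0° − 26.1112° ≈ 105.889° > 0, valid
Candidate 2: C₂ = 180° − C₁ ≈ 153.889°  →  A = 180° − 48.0° − 153.889° ≈ -21.8888° ≤ 0, not a valid triangle

C = 26.11° (one solution)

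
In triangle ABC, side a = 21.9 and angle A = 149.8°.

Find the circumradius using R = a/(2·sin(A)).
R = a/(2·sin(A)) = 21.9/(2·sin(149.8°))
sin(149.8°) ≈ 0.50302
R ≈ 21.9/(2·0.50302) = 21.9/1.00604 ≈ 21.7685

R = 21.77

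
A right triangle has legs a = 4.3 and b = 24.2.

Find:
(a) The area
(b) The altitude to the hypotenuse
(a) The legs are perpendicular, so Area = ½·a·b = ½·4.3·24.2 = ½·104.06 = 52.03
(b) Hypotenuse c = √(a² + b²) = √(18.49 + 585.64) = √604.13 ≈ 24.5791
    Area = ½·c·h_c  ⇒  h_c = 2·Area/c = 104.06/24.5791 ≈ 4.23369

Area = 52.03, h_c = 4.234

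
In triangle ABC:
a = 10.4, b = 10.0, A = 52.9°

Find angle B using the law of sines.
a/sin(A) = b/sin(B)  ⇒  sin(B) = b·sin(A)/a = 10.0·sin(52.9°)/10.4
sin(52.9°) ≈ 0.797584
sin(B) ≈ 10.0·0.797584/10.4 ≈ 7.97584/10.4 ≈ 0.766908
B = arcsin(0.766908) ≈ 50.077°
(Since b ≤ a we need B ≤ A, so the obtuse alternative 180° − 50.077° ≈ 129.923° is rejected.)

B = 50.08°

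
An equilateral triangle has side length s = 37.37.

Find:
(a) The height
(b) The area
(a) The height splits the triangle into two 30-60-90 halves: h = s·√3/2 = 37.37·1.73205/2 ≈ 64.7267/2 ≈ 32.3634
(b) Area = (√3/4)·s² = (√3/4)·37.37² = (√3/4)·1396.5169 ≈ 0.433013·1396.5169 ≈ 604.71

Height = 32.36, Area = 604.7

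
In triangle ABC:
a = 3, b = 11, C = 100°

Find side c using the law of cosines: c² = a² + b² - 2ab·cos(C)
c² = 3² + 11² − 2·3·11·cos(100°)
cos(100°) ≈ -0.173648
c² ≈ 9 + 121 − 66·(-0.173648) ≈ 130 + 11.4608 ≈ 141.461
c ≈ √141.461 ≈ 11.8937

c = 11.89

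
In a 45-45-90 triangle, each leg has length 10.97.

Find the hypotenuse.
In a 45-45-90 triangle the sides are in ratio 1 : 1 : √2, so hypotenuse = leg·√2.
Hypotenuse = 10.97·√2 ≈ 10.97·1.41421 ≈ 15.5139

Hypotenuse = 10.97√2 = 15.51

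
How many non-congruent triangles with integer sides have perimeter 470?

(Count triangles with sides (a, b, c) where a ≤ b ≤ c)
Let a ≤ b ≤ c with a + b + c = 470. The only binding inequality is a + b > c, i.e. 470 − c > c, so c < 470/2; and c ≥ 470/3 since c is the largest side.
So 157 ≤ c ≤ 234. For each c, b runs from ⌈(470 − c)/2⌉ up to c (then a = 470 − b − c satisfies 1 ≤ a ≤ b automatically), giving c − ⌈(470 − c)/2⌉ + 1 choices.
Summing over c: 1 + 3 + 4 + 6 + … + 115 + 117  (78 terms, c = 157, …, 234) = 4602
Check (closed form: nearest integer to p²/48 for even p, (p+3)²/48 for odd p): 470²/48 = 220900/48 ≈ 4602.08 → 4602

4602 triangles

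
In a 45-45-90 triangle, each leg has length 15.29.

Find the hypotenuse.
In a 45-45-90 triangle the sides are in ratio 1 : 1 : √2, so hypotenuse = leg·√2.
Hypotenuse = 15.29·√2 ≈ 15.29·1.41421 ≈ 21.6233

Hypotenuse = 15.29√2 = 21.62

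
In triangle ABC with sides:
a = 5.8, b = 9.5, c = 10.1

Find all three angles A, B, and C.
Law of cosines for each angle (a² = 33.64, b² = 90.25, c² = 102.01):
cos(A) = (b² + c² − a²)/(2bc) = (90.25 + 102.01 − 33.64)/(2·9.5·10.1) = 158.62/191.9 ≈ 0.826576  ⇒  A ≈ 34.2514°
cos(B) = (a² + c² − b²)/(2ac) = (33.64 + 102.01 − 90.25)/(2·5.8·10.1) = 45.4/117.16 ≈ 0.387504  ⇒  B ≈ 67.2007°
cos(C) = (a² + b² − c²)/(2ab) = (33.64 + 90.25 − 102.01)/(2·5.8·9.5) = 21.88/110.2 ≈ 0.198548  ⇒  C ≈ 78.5479°
Check: A + B + C ≈ 180°

A = 34.25°, B = 67.2°, C = 78.55°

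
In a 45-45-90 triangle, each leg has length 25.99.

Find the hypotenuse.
In a 45-45-90 triangle the sides are in ratio 1 : 1 : √2, so hypotenuse = leg·√2.
Hypotenuse = 25.99·√2 ≈ 25.99·1.41421 ≈ 36.7554

Hypotenuse = 25.99√2 = 36.76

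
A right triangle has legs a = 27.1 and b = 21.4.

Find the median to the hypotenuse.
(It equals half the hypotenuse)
Hypotenuse c = √(a² + b²) = √(734.41 + 457.96) = √1192.37 ≈ 34.5307
Median to hypotenuse = c/2 ≈ 34.5307/2 ≈ 17.2654

Median = 17.27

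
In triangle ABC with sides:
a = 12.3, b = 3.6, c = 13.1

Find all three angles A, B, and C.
Law of cosines for each angle (a² = 151.29, b² = 12.96, c² = 171.61):
cos(A) = (b² + c² − a²)/(2bc) = (12.96 + 171.61 − 151.29)/(2·3.6·13.1) = 33.28/94.32 ≈ 0.352841  ⇒  A ≈ 69.3388°
cos(B) = (a² + c² − b²)/(2ac) = (151.29 + 171.61 − 12.96)/(2·12.3·13.1) = 309.94/322.26 ≈ 0.96177  ⇒  B ≈ 15.894°
cos(C) = (a² + b² − c²)/(2ab) = (151.29 + 12.96 − 171.61)/(2·12.3·3.6) = -7.36/88.56 ≈ -0.0831075  ⇒  C ≈ 94.7672°
Check: A + B + C ≈ 180°

A = 69.34°, B = 15.89°, C = 94.77°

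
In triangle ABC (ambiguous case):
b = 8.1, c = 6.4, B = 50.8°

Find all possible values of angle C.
b/sin(B) = c/sin(C)  ⇒  sin(C) = c·sin(B)/b = 6.4·sin(50.8°)/8.1
sin(50.8°) ≈ 0.774944
sin(C) ≈ 6.4·0.774944/8.1 ≈ 4.95964/8.1 ≈ 0.612302
Candidate 1: C₁ = arcsin(0.612302) ≈ 37.7561°  →  A = 180° − 50.8° − 37.7561° ≈ 91.4439° > 0, valid
Candidate 2: C₂ = 180° − C₁ ≈ 142.244°  →  A = 180° − 50.8° − 142.244° ≈ -13.0439° ≤ 0, not a valid triangle

C = 37.76° (one solution)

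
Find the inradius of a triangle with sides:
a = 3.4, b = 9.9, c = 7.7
r = Area/s where s is the semi-perimeter.
s = (3.4 + 9.9 + 7.7)/2 = 21/2 = 10.5
Area = √(s(s−a)(s−b)(s−c)) = √(10.5·7.1·0.6·2.8) ≈ √125.244 ≈ 11.1912
r ≈ 11.1912/10.5 ≈ 1.06583

r = 1.066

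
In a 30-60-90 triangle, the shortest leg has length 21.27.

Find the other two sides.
In a 30-60-90 triangle the sides are in ratio 1 : √3 : 2 (short leg : long leg : hypotenuse).
Long leg = 21.27·√3 ≈ 21.27·1.73205 ≈ 36.8407
Hypotenuse = 2·21.27 = 42.54

Long leg = 21.27√3 = 36.84, Hypotenuse = 42.54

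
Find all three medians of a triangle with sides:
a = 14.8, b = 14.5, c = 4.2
Median formula: m_a = ½√(2b² + 2c² − a²) (and cyclically). a² = 219.04, b² = 210.25, c² = 17.64.
m_a = ½√(2·210.25 + 2·17.64 − 219.04) = ½√236.74 ≈ ½·15.3864 ≈ 7.69318
m_b = ½√(2·219.04 + 2·17.64 − 210.25) = ½√263.11 ≈ ½·16.2207 ≈ 8.11033
m_c = ½√(2·219.04 + 2·210.25 − 17.64) = ½√840.94 ≈ ½·28.999 ≈ 14.4995

m_a = 7.693, m_b = 8.11, m_c = 14.5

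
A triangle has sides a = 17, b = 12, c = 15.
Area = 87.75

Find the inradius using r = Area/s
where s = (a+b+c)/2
s = (17 + 12 + 15)/2 = 44/2 = 22
r = Area/s = 87.75/22 ≈ 3.98864

r = 3.989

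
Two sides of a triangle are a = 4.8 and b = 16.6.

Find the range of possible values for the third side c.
Triangle inequality: |a − b| < c < a + b
|a − b| = |4.8 − 16.6| = 11.8
a + b = 4.8 + 16.6 = 21.4

11.8 < c < 21.4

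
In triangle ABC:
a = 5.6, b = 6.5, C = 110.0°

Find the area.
Two sides and the included angle (SAS): A = ½·a·b·sin(C) = ½·5.6·6.5·sin(110.0°)
sin(110.0°) ≈ 0.939693
A ≈ ½·36.4·0.939693 = 18.2·0.939693 ≈ 17.1024

Area = 17.1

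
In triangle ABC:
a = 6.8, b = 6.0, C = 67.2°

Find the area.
Two sides and the included angle (SAS): A = ½·a·b·sin(C) = ½·6.8·6.0·sin(67.2°)
sin(67.2°) ≈ 0.921863
A ≈ ½·40.8·0.921863 = 20.4·0.921863 ≈ 18.806

Area = 18.81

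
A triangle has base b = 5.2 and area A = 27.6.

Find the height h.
A = ½·b·h  ⇒  h = 2A/b = 2·27.6/5.2 = 55.2/5.2 ≈ 10.6154

h = 10.62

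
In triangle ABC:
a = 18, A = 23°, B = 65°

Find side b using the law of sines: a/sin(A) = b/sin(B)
a/sin(A) = b/sin(B)  ⇒  b = a·sin(B)/sin(A) = 18·sin(65°)/sin(23°)
sin(65°) ≈ 0.906308, sin(23°) ≈ 0.390731
b ≈ 18·0.906308/0.390731 ≈ 16.3135/0.390731 ≈ 41.7513

b = 41.75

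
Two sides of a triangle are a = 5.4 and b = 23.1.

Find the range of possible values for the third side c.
Triangle inequality: |a − b| < c < a + b
|a − b| = |5.4 − 23.1| = 17.7
a + b = 5.4 + 23.1 = 28.5

17.7 < c < 28.5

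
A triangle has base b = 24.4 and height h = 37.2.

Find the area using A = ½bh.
A = ½·b·h = ½·24.4·37.2 = ½·907.68 = 453.84

Area = 453.84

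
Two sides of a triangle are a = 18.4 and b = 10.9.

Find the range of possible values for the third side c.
Triangle inequality: |a − b| < c < a + b
|a − b| = |18.4 − 10.9| = 7.5
a + b = 18.4 + 10.9 = 29.3

7.5 < c < 29.3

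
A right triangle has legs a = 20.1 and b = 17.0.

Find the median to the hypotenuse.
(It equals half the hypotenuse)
Hypotenuse c = √(a² + b²) = √(404.01 + 289) = √693.01 ≈ 26.3251
Median to hypotenuse = c/2 ≈ 26.3251/2 ≈ 13.1625

Median = 13.16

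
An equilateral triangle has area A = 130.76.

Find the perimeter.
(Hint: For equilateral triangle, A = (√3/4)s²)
A = (√3/4)s²  ⇒  s² = 4A/√3 = 4·130.76/√3 = 523.04/1.73205 ≈ 301.977
s ≈ √301.977 ≈ 17.3775
Perimeter = 3s ≈ 3·17.3775 ≈ 52.1325

Perimeter = 52.13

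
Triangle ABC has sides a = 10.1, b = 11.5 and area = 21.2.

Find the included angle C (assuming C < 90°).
Area = ½·a·b·sin(C)  ⇒  sin(C) = 2·Area/(a·b) = 2·21.2/(10.1·11.5) = 42.4/116.15 ≈ 0.365045
C = arcsin(0.365045) ≈ 21.4104° (taking the acute solution since C < 90°)

C = 21.41°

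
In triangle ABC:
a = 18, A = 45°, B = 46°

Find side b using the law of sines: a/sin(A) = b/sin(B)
a/sin(A) = b/sin(B)  ⇒  b = a·sin(B)/sin(A) = 18·sin(46°)/sin(45°)
sin(46°) ≈ 0.71934, sin(45°) ≈ 0.707107
b ≈ 18·0.71934/0.707107 ≈ 12.9481/0.707107 ≈ 18.3114

b = 18.31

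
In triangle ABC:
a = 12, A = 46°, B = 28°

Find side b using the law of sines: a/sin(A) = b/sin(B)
a/sin(A) = b/sin(B)  ⇒  b = a·sin(B)/sin(A) = 12·sin(28°)/sin(46°)
sin(28°) ≈ 0.469472, sin(46°) ≈ 0.71934
b ≈ 12·0.469472/0.71934 ≈ 5.63366/0.71934 ≈ 7.83171

b = 7.832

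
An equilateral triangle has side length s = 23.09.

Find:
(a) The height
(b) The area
(a) The height splits the triangle into two 30-60-90 halves: h = s·√3/2 = 23.09·1.73205/2 ≈ 39.9931/2 ≈ 19.9965
(b) Area = (√3/4)·s² = (√3/4)·23.09² = (√3/4)·533.1481 ≈ 0.433013·533.1481 ≈ 230.86

Height = 20, Area = 230.9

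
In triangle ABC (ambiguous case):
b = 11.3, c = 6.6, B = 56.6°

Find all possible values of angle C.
b/sin(B) = c/sin(C)  ⇒  sin(C) = c·sin(B)/b = 6.6·sin(56.6°)/11.3
sin(56.6°) ≈ 0.834848
sin(C) ≈ 6.6·0.834848/11.3 ≈ 5.51/11.3 ≈ 0.48761
Candidate 1: C₁ = arcsin(0.48761) ≈ 29.1836°  →  A = 180° − 56.6° − 29.1836° ≈ 94.2164° > 0, valid
Candidate 2: C₂ = 180° − C₁ ≈ 150.816°  →  A = 180° − 56.6° − 150.816° ≈ -27.4164° ≤ 0, not a valid triangle

C = 29.18° (one solution)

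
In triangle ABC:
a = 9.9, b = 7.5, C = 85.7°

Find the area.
Two sides and the included angle (SAS): A = ½·a·b·sin(C) = ½·9.9·7.5·sin(85.7°)
sin(85.7°) ≈ 0.997185
A ≈ ½·74.25·0.997185 = 37.125·0.997185 ≈ 37.0205

Area = 37.02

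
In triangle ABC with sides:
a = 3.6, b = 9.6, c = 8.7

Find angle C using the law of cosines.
c² = a² + b² − 2ab·cos(C)  ⇒  cos(C) = (a² + b² − c²)/(2ab)
cos(C) = (3.6² + 9.6² − 8.7²)/(2·3.6·9.6) = (12.96 + 92.16 − 75.69)/69.12 = 29.43/69.12 ≈ 0.425781
C = arccos(0.425781) ≈ 64.7999°

C = 64.8°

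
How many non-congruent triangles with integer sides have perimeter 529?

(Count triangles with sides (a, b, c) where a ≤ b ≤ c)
Let a ≤ b ≤ c with a + b + c = 529. The only binding inequality is a + b > c, i.e. 529 − c > c, so c < 529/2; and c ≥ 529/3 since c is the largest side.
So 177 ≤ c ≤ 264. For each c, b runs from ⌈(529 − c)/2⌉ up to c (then a = 529 − b − c satisfies 1 ≤ a ≤ b automatically), giving c − ⌈(529 − c)/2⌉ + 1 choices.
Summing over c: 2 + 3 + 5 + 6 + … + 131 + 132  (88 terms, c = 177, …, 264) = 5896
Check (closed form: nearest integer to p²/48 for even p, (p+3)²/48 for odd p): (529+3)²/48 = 532²/48 = 283024/48 ≈ 5896.33 → 5896

5896 triangles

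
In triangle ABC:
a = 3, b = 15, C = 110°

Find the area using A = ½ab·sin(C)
A = ½·a·b·sin(C) = ½·3·15·sin(110°)
sin(110°) ≈ 0.939693
A ≈ ½·45·0.939693 = 22.5·0.939693 ≈ 21.1431

Area = 21.14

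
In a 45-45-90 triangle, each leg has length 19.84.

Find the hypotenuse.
In a 45-45-90 triangle the sides are in ratio 1 : 1 : √2, so hypotenuse = leg·√2.
Hypotenuse = 19.84·√2 ≈ 19.84·1.41421 ≈ 28.058

Hypotenuse = 19.84√2 = 28.06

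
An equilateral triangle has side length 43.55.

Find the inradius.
r = Area/s with s the semi-perimeter.
Area = (√3/4)·43.55² = (√3/4)·1896.6025 ≈ 0.433013·1896.6025 ≈ 821.253
s = 3·43.55/2 = 65.325
r ≈ 821.253/65.325 ≈ 12.5718
(Equivalently r = side/(2√3) = 43.55/3.4641 ≈ 12.5718.)

r = 12.57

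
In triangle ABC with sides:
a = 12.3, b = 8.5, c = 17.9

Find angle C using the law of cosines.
c² = a² + b² − 2ab·cos(C)  ⇒  cos(C) = (a² + b² − c²)/(2ab)
cos(C) = (12.3² + 8.5² − 17.9²)/(2·12.3·8.5) = (151.29 + 72.25 − 320.41)/209.1 = -96.87/209.1 ≈ -0.463271
C = arccos(-0.463271) ≈ 117.598°

C = 117.6°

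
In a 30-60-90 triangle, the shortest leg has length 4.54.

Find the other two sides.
In a 30-60-90 triangle the sides are in ratio 1 : √3 : 2 (short leg : long leg : hypotenuse).
Long leg = 4.54·√3 ≈ 4.54·1.73205 ≈ 7.86351
Hypotenuse = 2·4.54 = 9.08

Long leg = 4.54√3 = 7.864, Hypotenuse = 9.08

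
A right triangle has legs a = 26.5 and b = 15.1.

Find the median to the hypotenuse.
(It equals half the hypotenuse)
Hypotenuse c = √(a² + b²) = √(702.25 + 228.01) = √930.26 ≈ 30.5002
Median to hypotenuse = c/2 ≈ 30.5002/2 ≈ 15.2501

Median = 15.25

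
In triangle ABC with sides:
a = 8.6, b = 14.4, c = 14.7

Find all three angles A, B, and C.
Law of cosines for each angle (a² = 73.96, b² = 207.36, c² = 216.09):
cos(A) = (b² + c² − a²)/(2bc) = (207.36 + 216.09 − 73.96)/(2·14.4·14.7) = 349.49/423.36 ≈ 0.825515  ⇒  A ≈ 34.3593°
cos(B) = (a² + c² − b²)/(2ac) = (73.96 + 216.09 − 207.36)/(2·8.6·14.7) = 82.69/252.84 ≈ 0.327045  ⇒  B ≈ 70.9105°
cos(C) = (a² + b² − c²)/(2ab) = (73.96 + 207.36 − 216.09)/(2·8.6·14.4) = 65.23/247.68 ≈ 0.263364  ⇒  C ≈ 74.7302°
Check: A + B + C ≈ 180°

A = 34.36°, B = 70.91°, C = 74.73°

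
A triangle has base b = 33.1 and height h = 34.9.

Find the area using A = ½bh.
A = ½·b·h = ½·33.1·34.9 = ½·1155.19 = 577.595

Area = 577.595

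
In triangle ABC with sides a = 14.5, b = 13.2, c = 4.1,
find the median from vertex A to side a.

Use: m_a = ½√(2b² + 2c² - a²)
m_a = ½√(2·13.2² + 2·4.1² − 14.5²) = ½√(2·174.24 + 2·16.81 − 210.25) = ½√(348.48 + 33.62 − 210.25) = ½√171.85
√171.85 ≈ 13.1092, so m_a ≈ 6.55458

m_a = 6.555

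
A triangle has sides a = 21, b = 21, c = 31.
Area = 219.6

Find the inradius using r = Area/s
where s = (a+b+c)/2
s = (21 + 21 + 31)/2 = 73/2 = 36.5
r = Area/s = 219.6/36.5 ≈ 6.01644

r = 6.016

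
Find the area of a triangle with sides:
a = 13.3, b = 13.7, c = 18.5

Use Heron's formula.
s = (13.3 + 13.7 + 18.5)/2 = 45.5/2 = 22.75
s − a = 9.45, s − b = 9.05, s − c = 4.25
s(s−a)(s−b)(s−c) = 22.75·9.45·9.05·4.25 ≈ 8268.96
Area = √8268.96 ≈ 90.9338

Area = 90.93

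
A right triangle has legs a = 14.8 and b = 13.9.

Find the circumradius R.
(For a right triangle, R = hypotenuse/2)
Hypotenuse c = √(a² + b²) = √(219.04 + 193.21) = √412.25 ≈ 20.3039
R = c/2 ≈ 20.3039/2 ≈ 10.152

R = 10.15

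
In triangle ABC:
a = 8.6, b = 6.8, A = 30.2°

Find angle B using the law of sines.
a/sin(A) = b/sin(B)  ⇒  sin(B) = b·sin(A)/a = 6.8·sin(30.2°)/8.6
sin(30.2°) ≈ 0.50302
sin(B) ≈ 6.8·0.50302/8.6 ≈ 3.42054/8.6 ≈ 0.397737
B = arcsin(0.397737) ≈ 23.4368°
(Since b ≤ a we need B ≤ A, so the obtuse alternative 180° − 23.4368° ≈ 156.563° is rejected.)

B = 23.44°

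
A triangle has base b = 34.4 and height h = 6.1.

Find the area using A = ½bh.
A = ½·b·h = ½·34.4·6.1 = ½·209.84 = 104.92

Area = 104.92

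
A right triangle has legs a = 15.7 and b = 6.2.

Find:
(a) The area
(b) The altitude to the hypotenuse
(a) The legs are perpendicular, so Area = ½·a·b = ½·15.7·6.2 = ½·97.34 = 48.67
(b) Hypotenuse c = √(a² + b²) = √(246.49 + 38.44) = √284.93 ≈ 16.8799
    Area = ½·c·h_c  ⇒  h_c = 2·Area/c = 97.34/16.8799 ≈ 5.76663

Area = 48.67, h_c = 5.767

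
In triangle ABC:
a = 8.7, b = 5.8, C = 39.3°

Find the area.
Two sides and the included angle (SAS): A = ½·a·b·sin(C) = ½·8.7·5.8·sin(39.3°)
sin(39.3°) ≈ 0.633381
A ≈ ½·50.46·0.633381 = 25.23·0.633381 ≈ 15.9802

Area = 15.98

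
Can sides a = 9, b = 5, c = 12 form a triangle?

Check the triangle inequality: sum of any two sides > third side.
a + b vs c: 9 + 5 = 14 > 12  ✓
a + c vs b: 9 + 12 = 21 > 5  ✓
b + c vs a: 5 + 12 = 17 > 9  ✓

Yes, triangle inequality satisfied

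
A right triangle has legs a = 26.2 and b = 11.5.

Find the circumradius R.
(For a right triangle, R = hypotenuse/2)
Hypotenuse c = √(a² + b²) = √(686.44 + 132.25) = √818.69 ≈ 28.6128
R = c/2 ≈ 28.6128/2 ≈ 14.3064

R = 14.31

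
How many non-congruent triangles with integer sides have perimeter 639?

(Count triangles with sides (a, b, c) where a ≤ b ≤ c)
Let a ≤ b ≤ c with a + b + c = 639. The only binding inequality is a + b > c, i.e. 639 − c > c, so c < 639/2; and c ≥ 639/3 since c is the largest side.
So 213 ≤ c ≤ 319. For each c, b runs from ⌈(639 − c)/2⌉ up to c (then a = 639 − b − c satisfies 1 ≤ a ≤ b automatically), giving c − ⌈(639 − c)/2⌉ + 1 choices.
Summing over c: 1 + 2 + 4 + 5 + … + 158 + 160  (107 terms, c = 213, …, 319) = 8587
Check (closed form: nearest integer to p²/48 for even p, (p+3)²/48 for odd p): (639+3)²/48 = 642²/48 = 412164/48 ≈ 8586.75 → 8587

8587 triangles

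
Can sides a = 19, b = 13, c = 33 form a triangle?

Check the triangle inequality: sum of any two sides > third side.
a + b vs c: 19 + 13 = 32 ≤ 33  ✗
a + c vs b: 19 + 33 = 52 > 13  ✓
b + c vs a: 13 + 33 = 46 > 19  ✓

No: 19 + 13 = 32 is not > 33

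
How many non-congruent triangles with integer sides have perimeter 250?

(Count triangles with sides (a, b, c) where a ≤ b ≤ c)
Let a ≤ b ≤ c with a + b + c = 250. The only binding inequality is a + b > c, i.e. 250 − c > c, so c < 250/2; and c ≥ 250/3 since c is the largest side.
So 84 ≤ c ≤ 124. For each c, b runs from ⌈(250 − c)/2⌉ up to c (then a = 250 − b − c satisfies 1 ≤ a ≤ b automatically), giving c − ⌈(250 − c)/2⌉ + 1 choices.
Summing over c: 2 + 3 + 5 + 6 + … + 60 + 62  (41 terms, c = 84, …, 124) = 1302
Check (closed form: nearest integer to p²/48 for even p, (p+3)²/48 for odd p): 250²/48 = 62500/48 ≈ 1302.08 → 1302

1302 triangles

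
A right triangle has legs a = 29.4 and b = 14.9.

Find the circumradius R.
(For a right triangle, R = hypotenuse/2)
Hypotenuse c = √(a² + b²) = √(864.36 + 222.01) = √1086.37 ≈ 32.9601
R = c/2 ≈ 32.9601/2 ≈ 16.4801

R = 16.48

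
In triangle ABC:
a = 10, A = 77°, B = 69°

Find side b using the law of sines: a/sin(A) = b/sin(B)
a/sin(A) = b/sin(B)  ⇒  b = a·sin(B)/sin(A) = 10·sin(69°)/sin(77°)
sin(69°) ≈ 0.93358, sin(77°) ≈ 0.97437
b ≈ 10·0.93358/0.97437 ≈ 9.3358/0.97437 ≈ 9.58137

b = 9.581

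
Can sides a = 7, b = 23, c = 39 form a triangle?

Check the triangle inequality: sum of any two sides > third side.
a + b vs c: 7 + 23 = 30 ≤ 39  ✗
a + c vs b: 7 + 39 = 46 > 23  ✓
b + c vs a: 23 + 39 = 62 > 7  ✓

No: 7 + 23 = 30 is not > 39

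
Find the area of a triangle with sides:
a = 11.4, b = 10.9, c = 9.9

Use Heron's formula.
s = (11.4 + 10.9 + 9.9)/2 = 32.2/2 = 16.1
s − a = 4.7, s − b = 5.2, s − c = 6.2
s(s−a)(s−b)(s−c) = 16.1·4.7·5.2·6.2 ≈ 2439.6
Area = √2439.6 ≈ 49.3923

Area = 49.39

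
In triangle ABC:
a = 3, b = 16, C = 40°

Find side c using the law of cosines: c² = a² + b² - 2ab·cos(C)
c² = 3² + 16² − 2·3·16·cos(40°)
cos(40°) ≈ 0.766044
c² ≈ 9 + 256 − 96·(0.766044) ≈ 265 − 73.5403 ≈ 191.46
c ≈ √191.46 ≈ 13.8369

c = 13.84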